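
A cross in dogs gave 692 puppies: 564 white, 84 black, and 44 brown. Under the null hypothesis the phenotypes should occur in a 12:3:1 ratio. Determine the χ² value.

The 12:3:1 ratio has 16 parts, so with N = 692 the expected counts are:
  white: 692 × 12/16 = 519
  black: 692 × 3/16 = 129.75
  brown: 692 × 1/16 = 43.25
χ² = Σ (O − E)² / E
  white: (564 − 519)² / 519 = 3.9017
  black: (84 − 129.75)² / 129.75 = 16.1315
  brown: (44 − 43.25)² / 43.25 = 0.0130
χ² = 3.9017 + 16.1315 + 0.0130 = 20.0462 ≈ 20.046

20.046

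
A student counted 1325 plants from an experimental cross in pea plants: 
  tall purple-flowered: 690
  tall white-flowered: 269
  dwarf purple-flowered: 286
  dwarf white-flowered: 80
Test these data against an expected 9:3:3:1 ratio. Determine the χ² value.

11.582

Total ratio parts = 16. Expected numbers out of 1325:
  tall purple-flowered: 1325 × 9/16 = 745.3125
  tall white-flowered: 1325 × 3/16 = 248.4375
  dwarf purple-flowered: 1325 × 3/16 = 248.4375
  dwarf white-flowered: 1325 × 1/16 = 82.8125
χ² = Σ (O − E)² / E
  tall purple-flowered: (690 − 745.3125)² / 745.3125 = 4.1050
  tall white-flowered: (269 − 248.4375)² / 248.4375 = 1.7019
  dwarf purple-flowered: (286 − 248.4375)² / 248.4375 = 5.6793
  dwarf white-flowered: (80 − 82.8125)² / 82.8125 = 0.0955
χ² = 4.1050 + 1.7019 + 5.6793 + 0.0955 = 11.5817 ≈ 11.582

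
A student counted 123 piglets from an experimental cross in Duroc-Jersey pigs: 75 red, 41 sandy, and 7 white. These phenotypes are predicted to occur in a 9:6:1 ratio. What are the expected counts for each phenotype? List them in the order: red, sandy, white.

69.1875, 46.125, 7.6875

The 9:6:1 ratio has 16 parts, so with N = 123 the expected counts are:
  red: 123 × 9/16 = 69.1875
  sandy: 123 × 6/16 = 46.125
  white: 123 × 1/16 = 7.6875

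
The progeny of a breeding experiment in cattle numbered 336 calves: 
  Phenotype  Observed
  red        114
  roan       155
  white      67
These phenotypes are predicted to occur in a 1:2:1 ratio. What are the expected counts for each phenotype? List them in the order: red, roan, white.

Under the 1:2:1 hypothesis (Σ ratio = 4, N = 336):
  red: 336 × 1/4 = 84
  roan: 336 × 2/4 = 168
  white: 336 × 1/4 = 84

84, 168, 84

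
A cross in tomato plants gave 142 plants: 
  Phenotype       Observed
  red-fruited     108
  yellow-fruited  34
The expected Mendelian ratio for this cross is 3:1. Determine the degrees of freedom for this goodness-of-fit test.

A goodness-of-fit test with 2 phenotype classes has df = 2 − 1 = 1.

1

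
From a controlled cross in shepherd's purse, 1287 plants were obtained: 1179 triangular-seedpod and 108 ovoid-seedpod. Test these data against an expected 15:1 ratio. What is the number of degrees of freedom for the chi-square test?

A goodness-of-fit test with 2 phenotype classes has df = 2 − 1 = 1.

1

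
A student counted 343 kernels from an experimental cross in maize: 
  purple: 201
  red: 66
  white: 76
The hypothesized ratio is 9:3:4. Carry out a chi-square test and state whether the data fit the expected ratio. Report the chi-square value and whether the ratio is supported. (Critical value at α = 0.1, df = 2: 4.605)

1.490; consistent

Under the 9:3:4 hypothesis (Σ ratio = 16, N = 343):
  purple: 343 × 9/16 = 192.9375
  red: 343 × 3/16 = 64.3125
  white: 343 × 4/16 = 85.75
χ² = Σ (O − E)² / E
  purple: (201 − 192.9375)² / 192.9375 = 0.3369
  red: (66 − 64.3125)² / 64.3125 = 0.0443
  white: (76 − 85.75)² / 85.75 = 1.1086
χ² = 0.3369 + 0.0443 + 1.1086 = 1.4898 ≈ 1.490
Degrees of freedom = 3 − 1 = 2; critical value at α = 0.1 is 4.605.
Since 1.490 < 4.605, we fail to reject the null hypothesis — the data are consistent with the 9:3:4 ratio.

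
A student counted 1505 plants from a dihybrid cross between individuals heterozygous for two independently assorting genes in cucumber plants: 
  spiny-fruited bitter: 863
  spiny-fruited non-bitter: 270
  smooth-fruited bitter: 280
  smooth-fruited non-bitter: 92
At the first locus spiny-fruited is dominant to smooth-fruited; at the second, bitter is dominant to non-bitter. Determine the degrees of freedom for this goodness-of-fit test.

A dihybrid F₂ with independent assortment and complete dominance at both loci gives a 9:3:3:1 phenotypic ratio.
A goodness-of-fit test with 4 phenotype classes has df = 4 − 1 = 3.

3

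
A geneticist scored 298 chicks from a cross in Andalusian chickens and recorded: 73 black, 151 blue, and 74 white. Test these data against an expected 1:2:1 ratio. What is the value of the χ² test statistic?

Under the 1:2:1 hypothesis (Σ ratio = 4, N = 298):
  black: 298 × 1/4 = 74.5
  blue: 298 × 2/4 = 149
  white: 298 × 1/4 = 74.5
χ² = Σ (O − E)² / E
  black: (73 − 74.5)² / 74.5 = 0.0302
  blue: (151 − 149)² / 149 = 0.0268
  white: (74 − 74.5)² / 74.5 = 0.0034
χ² = 0.0302 + 0.0268 + 0.0034 = 0.0604 ≈ 0.060

0.060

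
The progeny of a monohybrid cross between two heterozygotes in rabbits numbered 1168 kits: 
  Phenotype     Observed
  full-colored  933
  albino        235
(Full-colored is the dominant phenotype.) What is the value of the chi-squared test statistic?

14.836

For a monohybrid cross between heterozygotes with complete dominance, the expected phenotypic ratio is 3:1.
The 3:1 ratio has 4 parts, so with N = 1168 the expected counts are:
  full-colored: 1168 × 3/4 = 876
  albino: 1168 × 1/4 = 292
χ² = Σ (O − E)² / E
  full-colored: (933 − 876)² / 876 = 3.7089
  albino: (235 − 292)² / 292 = 11.1267
χ² = 3.7089 + 11.1267 = 14.8356 ≈ 14.836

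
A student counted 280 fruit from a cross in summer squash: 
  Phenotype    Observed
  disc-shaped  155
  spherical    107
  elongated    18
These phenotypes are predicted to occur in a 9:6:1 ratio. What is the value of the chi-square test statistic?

Total ratio parts = 16. Expected numbers out of 280:
  disc-shaped: 280 × 9/16 = 157.5
  spherical: 280 × 6/16 = 105
  elongated: 280 × 1/16 = 17.5
χ² = Σ (O − E)² / E
  disc-shaped: (155 − 157.5)² / 157.5 = 0.0397
  spherical: (107 − 105)² / 105 = 0.0381
  elongated: (18 − 17.5)² / 17.5 = 0.0143
χ² = 0.0397 + 0.0381 + 0.0143 = 0.0921 ≈ 0.092

0.092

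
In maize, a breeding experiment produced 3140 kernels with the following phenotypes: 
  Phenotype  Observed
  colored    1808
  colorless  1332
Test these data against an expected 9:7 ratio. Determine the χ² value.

2.256

Expected counts for N = 3140 under a 9:7 ratio (total parts = 16):
  colored: 3140 × 9/16 = 1766.25
  colorless: 3140 × 7/16 = 1373.75
χ² = Σ (O − E)² / E
  colored: (1808 − 1766.25)² / 1766.25 = 0.9869
  colorless: (1332 − 1373.75)² / 1373.75 = 1.2688
χ² = 0.9869 + 1.2688 = 2.2557 ≈ 2.256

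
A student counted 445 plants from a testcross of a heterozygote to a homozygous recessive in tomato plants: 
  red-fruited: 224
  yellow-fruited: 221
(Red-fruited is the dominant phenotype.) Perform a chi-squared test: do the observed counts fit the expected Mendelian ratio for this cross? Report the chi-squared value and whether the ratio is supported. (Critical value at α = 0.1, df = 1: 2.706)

A testcross of a heterozygote (Aa × aa) gives a 1:1 phenotypic ratio.
Total ratio parts = 2. Expected numbers out of 445:
  red-fruited: 445 × 1/2 = 222.5
  yellow-fruited: 445 × 1/2 = 222.5
χ² = Σ (O − E)² / E
  red-fruited: (224 − 222.5)² / 222.5 = 0.0101
  yellow-fruited: (221 − 222.5)² / 222.5 = 0.0101
χ² = 0.0101 + 0.0101 = 0.0202 ≈ 0.020
Degrees of freedom = 2 − 1 = 1; critical value at α = 0.1 is 2.706.
Since 0.020 < 2.706, we fail to reject the null hypothesis — the data are consistent with the 1:1 ratio.

0.020; consistent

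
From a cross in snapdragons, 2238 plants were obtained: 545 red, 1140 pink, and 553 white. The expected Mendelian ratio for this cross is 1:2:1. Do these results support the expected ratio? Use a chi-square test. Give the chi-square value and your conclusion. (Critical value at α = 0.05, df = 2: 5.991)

0.845; consistent

The 1:2:1 ratio has 4 parts, so with N = 2238 the expected counts are:
  red: 2238 × 1/4 = 559.5
  pink: 2238 × 2/4 = 1119
  white: 2238 × 1/4 = 559.5
χ² = Σ (O − E)² / E
  red: (545 − 559.5)² / 559.5 = 0.3758
  pink: (1140 − 1119)² / 1119 = 0.3941
  white: (553 − 559.5)² / 559.5 = 0.0755
χ² = 0.3758 + 0.3941 + 0.0755 = 0.8454 ≈ 0.845
Degrees of freedom = 3 − 1 = 2; critical value at α = 0.05 is 5.991.
Since 0.845 < 5.991, we fail to reject the null hypothesis — the data are consistent with the 1:2:1 ratio.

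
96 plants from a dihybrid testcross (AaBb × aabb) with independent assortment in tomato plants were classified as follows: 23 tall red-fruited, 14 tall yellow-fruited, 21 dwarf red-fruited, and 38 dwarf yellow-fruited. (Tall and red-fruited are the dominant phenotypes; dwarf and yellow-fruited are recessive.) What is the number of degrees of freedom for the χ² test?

3

A dihybrid testcross with independent assortment gives a 1:1:1:1 ratio.
A goodness-of-fit test with 4 phenotype classes has df = 4 − 1 = 3.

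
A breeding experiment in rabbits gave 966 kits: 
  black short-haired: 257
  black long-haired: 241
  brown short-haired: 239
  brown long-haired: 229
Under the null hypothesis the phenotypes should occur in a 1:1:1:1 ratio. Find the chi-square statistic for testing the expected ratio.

Expected counts for N = 966 under a 1:1:1:1 ratio (total parts = 4):
  black short-haired: 966 × 1/4 = 241.5
  black long-haired: 966 × 1/4 = 241.5
  brown short-haired: 966 × 1/4 = 241.5
  brown long-haired: 966 × 1/4 = 241.5
χ² = Σ (O − E)² / E
  black short-haired: (257 − 241.5)² / 241.5 = 0.9948
  black long-haired: (241 − 241.5)² / 241.5 = 0.0010
  brown short-haired: (239 − 241.5)² / 241.5 = 0.0259
  brown long-haired: (229 − 241.5)² / 241.5 = 0.6470
χ² = 0.9948 + 0.0010 + 0.0259 + 0.6470 = 1.6687 ≈ 1.669

1.669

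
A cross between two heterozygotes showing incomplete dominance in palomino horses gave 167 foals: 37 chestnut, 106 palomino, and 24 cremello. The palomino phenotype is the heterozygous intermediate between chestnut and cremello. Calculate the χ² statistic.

14.150

With incomplete dominance, a heterozygote × heterozygote cross gives a 1:2:1 phenotypic ratio.
The 1:2:1 ratio has 4 parts, so with N = 167 the expected counts are:
  chestnut: 167 × 1/4 = 41.75
  palomino: 167 × 2/4 = 83.5
  cremello: 167 × 1/4 = 41.75
χ² = Σ (O − E)² / E
  chestnut: (37 − 41.75)² / 41.75 = 0.5404
  palomino: (106 − 83.5)² / 83.5 = 6.0629
  cremello: (24 − 41.75)² / 41.75 = 7.5464
χ² = 0.5404 + 6.0629 + 7.5464 = 14.1497 ≈ 14.150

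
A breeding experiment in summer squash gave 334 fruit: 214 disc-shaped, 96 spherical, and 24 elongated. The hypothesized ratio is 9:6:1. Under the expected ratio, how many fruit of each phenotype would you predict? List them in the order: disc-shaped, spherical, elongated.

The 9:6:1 ratio has 16 parts, so with N = 334 the expected counts are:
  disc-shaped: 334 × 9/16 = 187.875
  spherical: 334 × 6/16 = 125.25
  elongated: 334 × 1/16 = 20.875

187.875, 125.25, 20.875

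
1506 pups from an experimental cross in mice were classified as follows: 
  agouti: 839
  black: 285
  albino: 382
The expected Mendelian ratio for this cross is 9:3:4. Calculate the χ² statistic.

Under the 9:3:4 hypothesis (Σ ratio = 16, N = 1506):
  agouti: 1506 × 9/16 = 847.125
  black: 1506 × 3/16 = 282.375
  albino: 1506 × 4/16 = 376.5
χ² = Σ (O − E)² / E
  agouti: (839 − 847.125)² / 847.125 = 0.0779
  black: (285 − 282.375)² / 282.375 = 0.0244
  albino: (382 − 376.5)² / 376.5 = 0.0803
χ² = 0.0779 + 0.0244 + 0.0803 = 0.1826 ≈ 0.183

0.183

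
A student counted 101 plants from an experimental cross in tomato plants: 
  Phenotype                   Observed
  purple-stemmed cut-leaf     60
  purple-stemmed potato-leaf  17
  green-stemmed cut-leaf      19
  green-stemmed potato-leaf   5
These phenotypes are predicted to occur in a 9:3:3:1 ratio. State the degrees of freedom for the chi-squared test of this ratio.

A goodness-of-fit test with 4 phenotype classes has df = 4 − 1 = 3.

3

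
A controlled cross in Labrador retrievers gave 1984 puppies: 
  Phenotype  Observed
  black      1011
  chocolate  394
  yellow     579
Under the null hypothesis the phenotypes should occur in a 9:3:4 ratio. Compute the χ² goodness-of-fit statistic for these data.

Expected counts for N = 1984 under a 9:3:4 ratio (total parts = 16):
  black: 1984 × 9/16 = 1116
  chocolate: 1984 × 3/16 = 372
  yellow: 1984 × 4/16 = 496
χ² = Σ (O − E)² / E
  black: (1011 − 1116)² / 1116 = 9.8790
  chocolate: (394 − 372)² / 372 = 1.3011
  yellow: (579 − 496)² / 496 = 13.8891
χ² = 9.8790 + 1.3011 + 13.8891 = 25.0692 ≈ 25.069

25.069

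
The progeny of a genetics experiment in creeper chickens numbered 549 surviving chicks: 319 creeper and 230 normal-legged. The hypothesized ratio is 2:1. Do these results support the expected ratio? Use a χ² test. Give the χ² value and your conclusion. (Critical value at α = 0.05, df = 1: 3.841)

Expected counts for N = 549 under a 2:1 ratio (total parts = 3):
  creeper: 549 × 2/3 = 366
  normal-legged: 549 × 1/3 = 183
χ² = Σ (O − E)² / E
  creeper: (319 − 366)² / 366 = 6.0355
  normal-legged: (230 − 183)² / 183 = 12.0710
χ² = 6.0355 + 12.0710 = 18.1065 ≈ 18.107
Degrees of freedom = 2 − 1 = 1; critical value at α = 0.05 is 3.841.
Since 18.107 > 3.841, we reject the null hypothesis — the data do not fit the 2:1 ratio.

18.107; not consistent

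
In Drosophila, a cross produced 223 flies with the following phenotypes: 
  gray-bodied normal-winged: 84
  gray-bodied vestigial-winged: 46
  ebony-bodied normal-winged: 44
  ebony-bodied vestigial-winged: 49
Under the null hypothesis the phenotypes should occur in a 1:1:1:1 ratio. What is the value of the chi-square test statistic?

Expected counts for N = 223 under a 1:1:1:1 ratio (total parts = 4):
  gray-bodied normal-winged: 223 × 1/4 = 55.75
  gray-bodied vestigial-winged: 223 × 1/4 = 55.75
  ebony-bodied normal-winged: 223 × 1/4 = 55.75
  ebony-bodied vestigial-winged: 223 × 1/4 = 55.75
χ² = Σ (O − E)² / E
  gray-bodied normal-winged: (84 − 55.75)² / 55.75 = 14.3150
  gray-bodied vestigial-winged: (46 − 55.75)² / 55.75 = 1.7052
  ebony-bodied normal-winged: (44 − 55.75)² / 55.75 = 2.4765
  ebony-bodied vestigial-winged: (49 − 55.75)² / 55.75 = 0.8173
χ² = 14.3150 + 1.7052 + 2.4765 + 0.8173 = 19.314

19.314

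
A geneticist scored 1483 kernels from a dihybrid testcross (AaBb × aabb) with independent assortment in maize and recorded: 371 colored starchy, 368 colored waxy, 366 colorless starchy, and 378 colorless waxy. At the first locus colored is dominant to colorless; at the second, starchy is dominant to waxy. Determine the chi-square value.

0.223

A dihybrid testcross with independent assortment gives a 1:1:1:1 ratio.
The 1:1:1:1 ratio has 4 parts, so with N = 1483 the expected counts are:
  colored starchy: 1483 × 1/4 = 370.75
  colored waxy: 1483 × 1/4 = 370.75
  colorless starchy: 1483 × 1/4 = 370.75
  colorless waxy: 1483 × 1/4 = 370.75
χ² = Σ (O − E)² / E
  colored starchy: (371 − 370.75)² / 370.75 = 0.0002
  colored waxy: (368 − 370.75)² / 370.75 = 0.0204
  colorless starchy: (366 − 370.75)² / 370.75 = 0.0609
  colorless waxy: (378 − 370.75)² / 370.75 = 0.1418
χ² = 0.0002 + 0.0204 + 0.0609 + 0.1418 = 0.2233 ≈ 0.223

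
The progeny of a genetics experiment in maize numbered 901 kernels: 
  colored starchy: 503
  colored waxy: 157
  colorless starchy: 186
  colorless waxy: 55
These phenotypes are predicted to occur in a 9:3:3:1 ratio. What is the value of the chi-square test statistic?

Expected counts for N = 901 under a 9:3:3:1 ratio (total parts = 16):
  colored starchy: 901 × 9/16 = 506.8125
  colored waxy: 901 × 3/16 = 168.9375
  colorless starchy: 901 × 3/16 = 168.9375
  colorless waxy: 901 × 1/16 = 56.3125
χ² = Σ (O − E)² / E
  colored starchy: (503 − 506.8125)² / 506.8125 = 0.0287
  colored waxy: (157 − 168.9375)² / 168.9375 = 0.8435
  colorless starchy: (186 − 168.9375)² / 168.9375 = 1.7233
  colorless waxy: (55 − 56.3125)² / 56.3125 = 0.0306
χ² = 0.0287 + 0.8435 + 1.7233 + 0.0306 = 2.6261 ≈ 2.626

2.626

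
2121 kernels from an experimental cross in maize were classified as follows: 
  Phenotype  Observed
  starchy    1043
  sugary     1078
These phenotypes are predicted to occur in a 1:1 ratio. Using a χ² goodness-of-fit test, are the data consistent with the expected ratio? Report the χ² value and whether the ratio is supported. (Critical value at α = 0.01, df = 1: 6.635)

Under the 1:1 hypothesis (Σ ratio = 2, N = 2121):
  starchy: 2121 × 1/2 = 1060.5
  sugary: 2121 × 1/2 = 1060.5
χ² = Σ (O − E)² / E
  starchy: (1043 − 1060.5)² / 1060.5 = 0.2888
  sugary: (1078 − 1060.5)² / 1060.5 = 0.2888
χ² = 0.2888 + 0.2888 = 0.5776 ≈ 0.578
Degrees of freedom = 2 − 1 = 1; critical value at α = 0.01 is 6.635.
Since 0.578 < 6.635, we fail to reject the null hypothesis — the data are consistent with the 1:1 ratio.

0.578; consistent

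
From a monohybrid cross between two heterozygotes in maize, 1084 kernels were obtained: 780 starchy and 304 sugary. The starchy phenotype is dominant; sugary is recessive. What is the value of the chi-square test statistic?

For a monohybrid cross between heterozygotes with complete dominance, the expected phenotypic ratio is 3:1.
Under the 3:1 hypothesis (Σ ratio = 4, N = 1084):
  starchy: 1084 × 3/4 = 813
  sugary: 1084 × 1/4 = 271
χ² = Σ (O − E)² / E
  starchy: (780 − 813)² / 813 = 1.3395
  sugary: (304 − 271)² / 271 = 4.0185
χ² = 1.3395 + 4.0185 = 5.358

5.358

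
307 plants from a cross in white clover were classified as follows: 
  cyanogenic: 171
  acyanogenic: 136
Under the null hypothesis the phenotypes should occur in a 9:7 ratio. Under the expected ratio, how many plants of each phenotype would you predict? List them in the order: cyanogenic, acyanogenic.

172.6875, 134.3125

Expected counts for N = 307 under a 9:7 ratio (total parts = 16):
  cyanogenic: 307 × 9/16 = 172.6875
  acyanogenic: 307 × 7/16 = 134.3125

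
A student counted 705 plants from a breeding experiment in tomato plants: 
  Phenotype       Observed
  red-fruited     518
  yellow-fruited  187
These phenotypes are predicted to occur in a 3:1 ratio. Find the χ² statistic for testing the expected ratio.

0.874

Expected counts for N = 705 under a 3:1 ratio (total parts = 4):
  red-fruited: 705 × 3/4 = 528.75
  yellow-fruited: 705 × 1/4 = 176.25
χ² = Σ (O − E)² / E
  red-fruited: (518 − 528.75)² / 528.75 = 0.2186
  yellow-fruited: (187 − 176.25)² / 176.25 = 0.6557
χ² = 0.2186 + 0.6557 = 0.8743 ≈ 0.874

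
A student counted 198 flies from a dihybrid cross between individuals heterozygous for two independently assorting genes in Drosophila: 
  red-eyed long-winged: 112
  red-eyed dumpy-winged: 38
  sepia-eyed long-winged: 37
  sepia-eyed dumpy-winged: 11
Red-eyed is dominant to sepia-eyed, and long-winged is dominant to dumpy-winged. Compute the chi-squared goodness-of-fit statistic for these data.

0.177

A dihybrid F₂ with independent assortment and complete dominance at both loci gives a 9:3:3:1 phenotypic ratio.
Total ratio parts = 16. Expected numbers out of 198:
  red-eyed long-winged: 198 × 9/16 = 111.375
  red-eyed dumpy-winged: 198 × 3/16 = 37.125
  sepia-eyed long-winged: 198 × 3/16 = 37.125
  sepia-eyed dumpy-winged: 198 × 1/16 = 12.375
χ² = Σ (O − E)² / E
  red-eyed long-winged: (112 − 111.375)² / 111.375 = 0.0035
  red-eyed dumpy-winged: (38 − 37.125)² / 37.125 = 0.0206
  sepia-eyed long-winged: (37 − 37.125)² / 37.125 = 0.0004
  sepia-eyed dumpy-winged: (11 − 12.375)² / 12.375 = 0.1528
χ² = 0.0035 + 0.0206 + 0.0004 + 0.1528 = 0.1773 ≈ 0.177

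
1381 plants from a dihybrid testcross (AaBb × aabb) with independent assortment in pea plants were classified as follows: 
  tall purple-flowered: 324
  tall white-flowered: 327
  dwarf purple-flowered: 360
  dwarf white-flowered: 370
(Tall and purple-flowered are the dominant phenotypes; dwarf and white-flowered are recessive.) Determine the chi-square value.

A dihybrid testcross with independent assortment gives a 1:1:1:1 ratio.
Under the 1:1:1:1 hypothesis (Σ ratio = 4, N = 1381):
  tall purple-flowered: 1381 × 1/4 = 345.25
  tall white-flowered: 1381 × 1/4 = 345.25
  dwarf purple-flowered: 1381 × 1/4 = 345.25
  dwarf white-flowered: 1381 × 1/4 = 345.25
χ² = Σ (O − E)² / E
  tall purple-flowered: (324 − 345.25)² / 345.25 = 1.3079
  tall white-flowered: (327 − 345.25)² / 345.25 = 0.9647
  dwarf purple-flowered: (360 − 345.25)² / 345.25 = 0.6302
  dwarf white-flowered: (370 − 345.25)² / 345.25 = 1.7743
χ² = 1.3079 + 0.9647 + 0.6302 + 1.7743 = 4.6771 ≈ 4.677

4.677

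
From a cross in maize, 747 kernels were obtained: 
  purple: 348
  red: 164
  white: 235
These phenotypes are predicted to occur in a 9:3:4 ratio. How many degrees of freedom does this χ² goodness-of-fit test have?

2

A goodness-of-fit test with 3 phenotype classes has df = 3 − 1 = 2.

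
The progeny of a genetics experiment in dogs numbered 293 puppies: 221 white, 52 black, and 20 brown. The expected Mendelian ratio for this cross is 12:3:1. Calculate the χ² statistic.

Total ratio parts = 16. Expected numbers out of 293:
  white: 293 × 12/16 = 219.75
  black: 293 × 3/16 = 54.9375
  brown: 293 × 1/16 = 18.3125
χ² = Σ (O − E)² / E
  white: (221 − 219.75)² / 219.75 = 0.0071
  black: (52 − 54.9375)² / 54.9375 = 0.1571
  brown: (20 − 18.3125)² / 18.3125 = 0.1555
χ² = 0.0071 + 0.1571 + 0.1555 = 0.3197 ≈ 0.320

0.320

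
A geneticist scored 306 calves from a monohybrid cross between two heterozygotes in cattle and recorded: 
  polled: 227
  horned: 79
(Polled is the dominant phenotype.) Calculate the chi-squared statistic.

0.109

For a monohybrid cross between heterozygotes with complete dominance, the expected phenotypic ratio is 3:1.
The 3:1 ratio has 4 parts, so with N = 306 the expected counts are:
  polled: 306 × 3/4 = 229.5
  horned: 306 × 1/4 = 76.5
χ² = Σ (O − E)² / E
  polled: (227 − 229.5)² / 229.5 = 0.0272
  horned: (79 − 76.5)² / 76.5 = 0.0817
χ² = 0.0272 + 0.0817 = 0.1089 ≈ 0.109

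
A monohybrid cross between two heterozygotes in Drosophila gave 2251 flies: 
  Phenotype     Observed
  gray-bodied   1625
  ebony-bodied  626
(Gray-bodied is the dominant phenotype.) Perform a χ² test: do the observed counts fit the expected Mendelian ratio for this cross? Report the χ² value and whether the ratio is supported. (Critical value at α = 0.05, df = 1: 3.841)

For a monohybrid cross between heterozygotes with complete dominance, the expected phenotypic ratio is 3:1.
Expected counts for N = 2251 under a 3:1 ratio (total parts = 4):
  gray-bodied: 2251 × 3/4 = 1688.25
  ebony-bodied: 2251 × 1/4 = 562.75
χ² = Σ (O − E)² / E
  gray-bodied: (1625 − 1688.25)² / 1688.25 = 2.3697
  ebony-bodied: (626 − 562.75)² / 562.75 = 7.1090
χ² = 2.3697 + 7.1090 = 9.4787 ≈ 9.479
Degrees of freedom = 2 − 1 = 1; critical value at α = 0.05 is 3.841.
Since 9.479 > 3.841, we reject the null hypothesis — the data do not fit the 3:1 ratio.

9.479; not consistent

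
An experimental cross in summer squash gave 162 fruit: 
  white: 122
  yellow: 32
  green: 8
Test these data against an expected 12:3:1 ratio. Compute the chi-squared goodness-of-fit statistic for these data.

0.535

Total ratio parts = 16. Expected numbers out of 162:
  white: 162 × 12/16 = 121.5
  yellow: 162 × 3/16 = 30.375
  green: 162 × 1/16 = 10.125
χ² = Σ (O − E)² / E
  white: (122 − 121.5)² / 121.5 = 0.0021
  yellow: (32 − 30.375)² / 30.375 = 0.0869
  green: (8 − 10.125)² / 10.125 = 0.4460
χ² = 0.0021 + 0.0869 + 0.4460 = 0.535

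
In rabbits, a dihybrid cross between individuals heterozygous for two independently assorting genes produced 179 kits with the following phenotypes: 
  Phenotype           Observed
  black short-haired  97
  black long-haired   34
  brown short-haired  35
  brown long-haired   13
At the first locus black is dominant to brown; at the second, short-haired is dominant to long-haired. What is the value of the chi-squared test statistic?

0.496

A dihybrid F₂ with independent assortment and complete dominance at both loci gives a 9:3:3:1 phenotypic ratio.
Total ratio parts = 16. Expected numbers out of 179:
  black short-haired: 179 × 9/16 = 100.6875
  black long-haired: 179 × 3/16 = 33.5625
  brown short-haired: 179 × 3/16 = 33.5625
  brown long-haired: 179 × 1/16 = 11.1875
χ² = Σ (O − E)² / E
  black short-haired: (97 − 100.6875)² / 100.6875 = 0.1350
  black long-haired: (34 − 33.5625)² / 33.5625 = 0.0057
  brown short-haired: (35 − 33.5625)² / 33.5625 = 0.0616
  brown long-haired: (13 − 11.1875)² / 11.1875 = 0.2936
χ² = 0.1350 + 0.0057 + 0.0616 + 0.2936 = 0.4959 ≈ 0.496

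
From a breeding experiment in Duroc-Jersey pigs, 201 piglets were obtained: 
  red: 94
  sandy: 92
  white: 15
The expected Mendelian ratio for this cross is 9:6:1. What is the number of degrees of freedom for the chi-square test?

2

A goodness-of-fit test with 3 phenotype classes has df = 3 − 1 = 2.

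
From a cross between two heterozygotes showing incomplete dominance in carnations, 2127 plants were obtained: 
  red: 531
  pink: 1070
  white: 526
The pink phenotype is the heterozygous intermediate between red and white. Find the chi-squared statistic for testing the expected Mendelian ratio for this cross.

0.103

With incomplete dominance, a heterozygote × heterozygote cross gives a 1:2:1 phenotypic ratio.
Expected counts for N = 2127 under a 1:2:1 ratio (total parts = 4):
  red: 2127 × 1/4 = 531.75
  pink: 2127 × 2/4 = 1063.5
  white: 2127 × 1/4 = 531.75
χ² = Σ (O − E)² / E
  red: (531 − 531.75)² / 531.75 = 0.0011
  pink: (1070 − 1063.5)² / 1063.5 = 0.0397
  white: (526 − 531.75)² / 531.75 = 0.0622
χ² = 0.0011 + 0.0397 + 0.0622 = 0.103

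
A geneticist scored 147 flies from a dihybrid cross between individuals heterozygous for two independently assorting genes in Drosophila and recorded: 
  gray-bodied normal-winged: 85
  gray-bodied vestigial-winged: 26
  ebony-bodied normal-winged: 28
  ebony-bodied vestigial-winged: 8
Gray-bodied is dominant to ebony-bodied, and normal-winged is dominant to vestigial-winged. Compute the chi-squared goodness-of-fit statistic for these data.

0.314

A dihybrid F₂ with independent assortment and complete dominance at both loci gives a 9:3:3:1 phenotypic ratio.
Total ratio parts = 16. Expected numbers out of 147:
  gray-bodied normal-winged: 147 × 9/16 = 82.6875
  gray-bodied vestigial-winged: 147 × 3/16 = 27.5625
  ebony-bodied normal-winged: 147 × 3/16 = 27.5625
  ebony-bodied vestigial-winged: 147 × 1/16 = 9.1875
χ² = Σ (O − E)² / E
  gray-bodied normal-winged: (85 − 82.6875)² / 82.6875 = 0.0647
  gray-bodied vestigial-winged: (26 − 27.5625)² / 27.5625 = 0.0886
  ebony-bodied normal-winged: (28 − 27.5625)² / 27.5625 = 0.0069
  ebony-bodied vestigial-winged: (8 − 9.1875)² / 9.1875 = 0.1535
χ² = 0.0647 + 0.0886 + 0.0069 + 0.1535 = 0.3137 ≈ 0.314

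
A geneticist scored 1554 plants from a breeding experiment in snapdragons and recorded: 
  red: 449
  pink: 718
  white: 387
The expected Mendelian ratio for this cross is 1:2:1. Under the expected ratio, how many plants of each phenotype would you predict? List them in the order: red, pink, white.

388.5, 777, 388.5

Expected counts for N = 1554 under a 1:2:1 ratio (total parts = 4):
  red: 1554 × 1/4 = 388.5
  pink: 1554 × 2/4 = 777
  white: 1554 × 1/4 = 388.5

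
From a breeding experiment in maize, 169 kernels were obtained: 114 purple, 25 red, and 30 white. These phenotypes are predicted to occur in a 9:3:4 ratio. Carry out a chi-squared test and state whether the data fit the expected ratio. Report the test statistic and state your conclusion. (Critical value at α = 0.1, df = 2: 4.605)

8.736; not consistent

Under the 9:3:4 hypothesis (Σ ratio = 16, N = 169):
  purple: 169 × 9/16 = 95.0625
  red: 169 × 3/16 = 31.6875
  white: 169 × 4/16 = 42.25
χ² = Σ (O − E)² / E
  purple: (114 − 95.0625)² / 95.0625 = 3.7726
  red: (25 − 31.6875)² / 31.6875 = 1.4114
  white: (30 − 42.25)² / 42.25 = 3.5518
χ² = 3.7726 + 1.4114 + 3.5518 = 8.7358 ≈ 8.736
Degrees of freedom = 3 − 1 = 2; critical value at α = 0.1 is 4.605.
Since 8.736 > 4.605, we reject the null hypothesis — the data do not fit the 9:3:4 ratio.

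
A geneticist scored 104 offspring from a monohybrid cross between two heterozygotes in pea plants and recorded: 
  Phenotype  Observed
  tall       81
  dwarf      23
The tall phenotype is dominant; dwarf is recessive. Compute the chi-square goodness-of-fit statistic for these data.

0.462

For a monohybrid cross between heterozygotes with complete dominance, the expected phenotypic ratio is 3:1.
The 3:1 ratio has 4 parts, so with N = 104 the expected counts are:
  tall: 104 × 3/4 = 78
  dwarf: 104 × 1/4 = 26
χ² = Σ (O − E)² / E
  tall: (81 − 78)² / 78 = 0.1154
  dwarf: (23 − 26)² / 26 = 0.3462
χ² = 0.1154 + 0.3462 = 0.4616 ≈ 0.462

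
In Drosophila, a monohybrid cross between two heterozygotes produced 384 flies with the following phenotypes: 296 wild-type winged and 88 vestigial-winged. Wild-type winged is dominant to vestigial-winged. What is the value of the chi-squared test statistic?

For a monohybrid cross between heterozygotes with complete dominance, the expected phenotypic ratio is 3:1.
Under the 3:1 hypothesis (Σ ratio = 4, N = 384):
  wild-type winged: 384 × 3/4 = 288
  vestigial-winged: 384 × 1/4 = 96
χ² = Σ (O − E)² / E
  wild-type winged: (296 − 288)² / 288 = 0.2222
  vestigial-winged: (88 − 96)² / 96 = 0.6667
χ² = 0.2222 + 0.6667 = 0.8889 ≈ 0.889

0.889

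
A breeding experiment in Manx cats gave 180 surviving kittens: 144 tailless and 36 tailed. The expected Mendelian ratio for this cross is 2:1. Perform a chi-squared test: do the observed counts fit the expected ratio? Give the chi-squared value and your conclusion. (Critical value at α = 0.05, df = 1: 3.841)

Under the 2:1 hypothesis (Σ ratio = 3, N = 180):
  tailless: 180 × 2/3 = 120
  tailed: 180 × 1/3 = 60
χ² = Σ (O − E)² / E
  tailless: (144 − 120)² / 120 = 4.8000
  tailed: (36 − 60)² / 60 = 9.6000
χ² = 4.8000 + 9.6000 = 14.400
Degrees of freedom = 2 − 1 = 1; critical value at α = 0.05 is 3.841.
Since 14.400 > 3.841, we reject the null hypothesis — the data do not fit the 2:1 ratio.

14.400; not consistent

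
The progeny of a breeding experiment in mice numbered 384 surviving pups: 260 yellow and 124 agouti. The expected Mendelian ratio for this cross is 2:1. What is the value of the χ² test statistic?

0.188

Expected counts for N = 384 under a 2:1 ratio (total parts = 3):
  yellow: 384 × 2/3 = 256
  agouti: 384 × 1/3 = 128
χ² = Σ (O − E)² / E
  yellow: (260 − 256)² / 256 = 0.0625
  agouti: (124 − 128)² / 128 = 0.1250
χ² = 0.0625 + 0.1250 = 0.1875 ≈ 0.188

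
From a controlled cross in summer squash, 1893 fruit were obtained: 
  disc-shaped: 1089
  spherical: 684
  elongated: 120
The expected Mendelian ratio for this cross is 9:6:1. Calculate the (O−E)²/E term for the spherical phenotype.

0.943

Under the 9:6:1 hypothesis (Σ ratio = 16, N = 1893):
  disc-shaped: 1893 × 9/16 = 1064.8125
  spherical: 1893 × 6/16 = 709.875
  elongated: 1893 × 1/16 = 118.3125
Contribution of spherical: (684 − 709.875)² / 709.875 = 0.9431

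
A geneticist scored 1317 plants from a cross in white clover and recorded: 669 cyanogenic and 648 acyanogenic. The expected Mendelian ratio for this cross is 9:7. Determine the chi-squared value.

15.912

Expected counts for N = 1317 under a 9:7 ratio (total parts = 16):
  cyanogenic: 1317 × 9/16 = 740.8125
  acyanogenic: 1317 × 7/16 = 576.1875
χ² = Σ (O − E)² / E
  cyanogenic: (669 − 740.8125)² / 740.8125 = 6.9613
  acyanogenic: (648 − 576.1875)² / 576.1875 = 8.9503
χ² = 6.9613 + 8.9503 = 15.9116 ≈ 15.912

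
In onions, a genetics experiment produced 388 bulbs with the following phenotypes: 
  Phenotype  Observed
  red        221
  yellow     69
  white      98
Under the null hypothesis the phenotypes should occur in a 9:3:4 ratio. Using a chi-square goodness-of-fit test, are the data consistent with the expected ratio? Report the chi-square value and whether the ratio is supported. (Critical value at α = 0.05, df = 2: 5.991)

Under the 9:3:4 hypothesis (Σ ratio = 16, N = 388):
  red: 388 × 9/16 = 218.25
  yellow: 388 × 3/16 = 72.75
  white: 388 × 4/16 = 97
χ² = Σ (O − E)² / E
  red: (221 − 218.25)² / 218.25 = 0.0347
  yellow: (69 − 72.75)² / 72.75 = 0.1933
  white: (98 − 97)² / 97 = 0.0103
χ² = 0.0347 + 0.1933 + 0.0103 = 0.2383 ≈ 0.238
Degrees of freedom = 3 − 1 = 2; critical value at α = 0.05 is 5.991.
Since 0.238 < 5.991, we fail to reject the null hypothesis — the data are consistent with the 9:3:4 ratio.

0.238; consistent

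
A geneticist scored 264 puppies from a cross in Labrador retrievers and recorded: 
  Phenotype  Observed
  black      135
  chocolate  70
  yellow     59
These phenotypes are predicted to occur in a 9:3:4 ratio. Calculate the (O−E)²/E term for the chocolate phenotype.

Under the 9:3:4 hypothesis (Σ ratio = 16, N = 264):
  black: 264 × 9/16 = 148.5
  chocolate: 264 × 3/16 = 49.5
  yellow: 264 × 4/16 = 66
Contribution of chocolate: (70 − 49.5)² / 49.5 = 8.4899

8.490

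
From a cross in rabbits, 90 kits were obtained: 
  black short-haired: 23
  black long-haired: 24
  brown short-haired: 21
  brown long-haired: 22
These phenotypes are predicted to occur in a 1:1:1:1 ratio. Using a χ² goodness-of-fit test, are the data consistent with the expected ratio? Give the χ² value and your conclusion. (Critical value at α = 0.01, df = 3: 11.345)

Total ratio parts = 4. Expected numbers out of 90:
  black short-haired: 90 × 1/4 = 22.5
  black long-haired: 90 × 1/4 = 22.5
  brown short-haired: 90 × 1/4 = 22.5
  brown long-haired: 90 × 1/4 = 22.5
χ² = Σ (O − E)² / E
  black short-haired: (23 − 22.5)² / 22.5 = 0.0111
  black long-haired: (24 − 22.5)² / 22.5 = 0.1000
  brown short-haired: (21 − 22.5)² / 22.5 = 0.1000
  brown long-haired: (22 − 22.5)² / 22.5 = 0.0111
χ² = 0.0111 + 0.1000 + 0.1000 + 0.0111 = 0.2222 ≈ 0.222
Degrees of freedom = 4 − 1 = 3; critical value at α = 0.01 is 11.345.
Since 0.222 < 11.345, we fail to reject the null hypothesis — the data are consistent with the 1:1:1:1 ratio.

0.222; consistent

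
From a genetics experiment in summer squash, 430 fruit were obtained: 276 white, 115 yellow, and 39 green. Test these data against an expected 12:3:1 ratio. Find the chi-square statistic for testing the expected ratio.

26.831

The 12:3:1 ratio has 16 parts, so with N = 430 the expected counts are:
  white: 430 × 12/16 = 322.5
  yellow: 430 × 3/16 = 80.625
  green: 430 × 1/16 = 26.875
χ² = Σ (O − E)² / E
  white: (276 − 322.5)² / 322.5 = 6.7047
  yellow: (115 − 80.625)² / 80.625 = 14.6560
  green: (39 − 26.875)² / 26.875 = 5.4703
χ² = 6.7047 + 14.6560 + 5.4703 = 26.831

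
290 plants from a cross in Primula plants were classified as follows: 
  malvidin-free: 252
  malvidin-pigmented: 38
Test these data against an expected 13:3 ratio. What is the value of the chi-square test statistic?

6.069

Under the 13:3 hypothesis (Σ ratio = 16, N = 290):
  malvidin-free: 290 × 13/16 = 235.625
  malvidin-pigmented: 290 × 3/16 = 54.375
χ² = Σ (O − E)² / E
  malvidin-free: (252 − 235.625)² / 235.625 = 1.1380
  malvidin-pigmented: (38 − 54.375)² / 54.375 = 4.9313
χ² = 1.1380 + 4.9313 = 6.0693 ≈ 6.069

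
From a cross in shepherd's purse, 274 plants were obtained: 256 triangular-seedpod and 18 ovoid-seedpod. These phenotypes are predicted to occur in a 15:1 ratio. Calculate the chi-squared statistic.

The 15:1 ratio has 16 parts, so with N = 274 the expected counts are:
  triangular-seedpod: 274 × 15/16 = 256.875
  ovoid-seedpod: 274 × 1/16 = 17.125
χ² = Σ (O − E)² / E
  triangular-seedpod: (256 − 256.875)² / 256.875 = 0.0030
  ovoid-seedpod: (18 − 17.125)² / 17.125 = 0.0447
χ² = 0.0030 + 0.0447 = 0.0477 ≈ 0.048

0.048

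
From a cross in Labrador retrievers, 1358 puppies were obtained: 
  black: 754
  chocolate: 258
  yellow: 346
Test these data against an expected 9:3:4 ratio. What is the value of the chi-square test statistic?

0.297

The 9:3:4 ratio has 16 parts, so with N = 1358 the expected counts are:
  black: 1358 × 9/16 = 763.875
  chocolate: 1358 × 3/16 = 254.625
  yellow: 1358 × 4/16 = 339.5
χ² = Σ (O − E)² / E
  black: (754 − 763.875)² / 763.875 = 0.1277
  chocolate: (258 − 254.625)² / 254.625 = 0.0447
  yellow: (346 − 339.5)² / 339.5 = 0.1244
χ² = 0.1277 + 0.0447 + 0.1244 = 0.2968 ≈ 0.297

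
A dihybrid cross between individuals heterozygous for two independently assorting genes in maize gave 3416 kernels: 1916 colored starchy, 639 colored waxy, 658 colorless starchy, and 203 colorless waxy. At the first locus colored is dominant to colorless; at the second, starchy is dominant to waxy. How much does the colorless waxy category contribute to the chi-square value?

A dihybrid F₂ with independent assortment and complete dominance at both loci gives a 9:3:3:1 phenotypic ratio.
The 9:3:3:1 ratio has 16 parts, so with N = 3416 the expected counts are:
  colored starchy: 3416 × 9/16 = 1921.5
  colored waxy: 3416 × 3/16 = 640.5
  colorless starchy: 3416 × 3/16 = 640.5
  colorless waxy: 3416 × 1/16 = 213.5
Contribution of colorless waxy: (203 − 213.5)² / 213.5 = 0.5164

0.516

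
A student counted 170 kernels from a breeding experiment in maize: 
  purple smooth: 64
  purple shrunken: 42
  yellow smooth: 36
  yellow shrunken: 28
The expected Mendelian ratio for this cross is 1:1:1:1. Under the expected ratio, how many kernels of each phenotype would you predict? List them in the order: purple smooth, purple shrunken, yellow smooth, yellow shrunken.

42.5, 42.5, 42.5, 42.5

Total ratio parts = 4. Expected numbers out of 170:
  purple smooth: 170 × 1/4 = 42.5
  purple shrunken: 170 × 1/4 = 42.5
  yellow smooth: 170 × 1/4 = 42.5
  yellow shrunken: 170 × 1/4 = 42.5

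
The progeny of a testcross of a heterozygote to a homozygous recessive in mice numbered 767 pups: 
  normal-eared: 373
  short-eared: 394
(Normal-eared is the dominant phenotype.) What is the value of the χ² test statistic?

A testcross of a heterozygote (Aa × aa) gives a 1:1 phenotypic ratio.
The 1:1 ratio has 2 parts, so with N = 767 the expected counts are:
  normal-eared: 767 × 1/2 = 383.5
  short-eared: 767 × 1/2 = 383.5
χ² = Σ (O − E)² / E
  normal-eared: (373 − 383.5)² / 383.5 = 0.2875
  short-eared: (394 − 383.5)² / 383.5 = 0.2875
χ² = 0.2875 + 0.2875 = 0.575

0.575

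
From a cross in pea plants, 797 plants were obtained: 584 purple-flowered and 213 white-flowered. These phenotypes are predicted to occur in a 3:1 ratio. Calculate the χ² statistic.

The 3:1 ratio has 4 parts, so with N = 797 the expected counts are:
  purple-flowered: 797 × 3/4 = 597.75
  white-flowered: 797 × 1/4 = 199.25
χ² = Σ (O − E)² / E
  purple-flowered: (584 − 597.75)² / 597.75 = 0.3163
  white-flowered: (213 − 199.25)² / 199.25 = 0.9489
χ² = 0.3163 + 0.9489 = 1.2652 ≈ 1.265

1.265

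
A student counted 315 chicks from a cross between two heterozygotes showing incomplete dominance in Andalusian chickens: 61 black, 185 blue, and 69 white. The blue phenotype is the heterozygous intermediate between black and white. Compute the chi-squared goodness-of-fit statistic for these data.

With incomplete dominance, a heterozygote × heterozygote cross gives a 1:2:1 phenotypic ratio.
Total ratio parts = 4. Expected numbers out of 315:
  black: 315 × 1/4 = 78.75
  blue: 315 × 2/4 = 157.5
  white: 315 × 1/4 = 78.75
χ² = Σ (O − E)² / E
  black: (61 − 78.75)² / 78.75 = 4.0008
  blue: (185 − 157.5)² / 157.5 = 4.8016
  white: (69 − 78.75)² / 78.75 = 1.2071
χ² = 4.0008 + 4.8016 + 1.2071 = 10.0095 ≈ 10.010

10.010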